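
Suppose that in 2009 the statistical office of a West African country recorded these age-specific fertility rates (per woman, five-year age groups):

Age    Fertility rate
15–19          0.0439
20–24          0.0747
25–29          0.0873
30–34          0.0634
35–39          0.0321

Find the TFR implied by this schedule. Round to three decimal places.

1.507

Sum of ASFRs = 0.0439 + 0.0747 + 0.0873 + 0.0634 + 0.0321 = 0.3014
TFR = 5 × 0.3014 = 1.507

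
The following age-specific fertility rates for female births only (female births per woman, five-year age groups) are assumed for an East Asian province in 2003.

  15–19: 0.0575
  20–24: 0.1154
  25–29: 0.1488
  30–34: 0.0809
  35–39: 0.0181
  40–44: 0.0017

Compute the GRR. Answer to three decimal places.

Sum of female ASFRs = 0.0575 + 0.1154 + 0.1488 + 0.0809 + 0.0181 + 0.0017 = 0.4224
GRR = 5 × 0.4224 = 2.112

2.112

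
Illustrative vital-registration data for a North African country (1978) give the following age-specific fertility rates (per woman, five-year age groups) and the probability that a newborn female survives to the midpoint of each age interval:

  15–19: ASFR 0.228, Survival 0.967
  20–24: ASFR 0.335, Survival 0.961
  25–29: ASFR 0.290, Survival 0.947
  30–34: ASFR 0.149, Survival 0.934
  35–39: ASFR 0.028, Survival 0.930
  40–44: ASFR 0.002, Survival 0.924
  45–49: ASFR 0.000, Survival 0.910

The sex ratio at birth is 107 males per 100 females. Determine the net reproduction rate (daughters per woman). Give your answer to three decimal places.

Proportion female at birth = 100 / (100 + 107) = 0.48309.
Weighting each age-specific rate by interval width and survival:
  15–19: 5 × 0.228 × 0.967 = 1.10238
  20–24: 5 × 0.335 × 0.961 = 1.60968
  25–29: 5 × 0.290 × 0.947 = 1.37315
  30–34: 5 × 0.149 × 0.934 = 0.69583
  35–39: 5 × 0.028 × 0.930 = 0.13020
  40–44: 5 × 0.002 × 0.924 = 0.00924
  45–49: 5 × 0.000 × 0.910 = 0.00000
Sum = 4.92048
NRR = 0.48309 × 4.92048 = 2.37703
An NRR exceeding 1 indicates intrinsic growth under these rates.

2.377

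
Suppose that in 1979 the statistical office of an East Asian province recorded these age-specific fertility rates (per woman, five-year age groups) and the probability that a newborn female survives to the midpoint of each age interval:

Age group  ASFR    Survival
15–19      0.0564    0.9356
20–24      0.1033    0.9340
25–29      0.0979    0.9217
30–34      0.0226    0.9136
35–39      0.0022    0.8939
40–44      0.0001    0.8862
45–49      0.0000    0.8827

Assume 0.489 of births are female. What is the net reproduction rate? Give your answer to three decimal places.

Proportion female at birth = 0.489.
Weighting each age-specific rate by interval width and survival:
  15–19: 5 × 0.0564 × 0.9356 = 0.26384
  20–24: 5 × 0.1033 × 0.9340 = 0.48241
  25–29: 5 × 0.0979 × 0.9217 = 0.45117
  30–34: 5 × 0.0226 × 0.9136 = 0.10324
  35–39: 5 × 0.0022 × 0.8939 = 0.00983
  40–44: 5 × 0.0001 × 0.8862 = 0.00044
  45–49: 5 × 0.0000 × 0.8827 = 0.00000
Sum = 1.31093
NRR = 0.489 × 1.31093 = 0.64104

0.641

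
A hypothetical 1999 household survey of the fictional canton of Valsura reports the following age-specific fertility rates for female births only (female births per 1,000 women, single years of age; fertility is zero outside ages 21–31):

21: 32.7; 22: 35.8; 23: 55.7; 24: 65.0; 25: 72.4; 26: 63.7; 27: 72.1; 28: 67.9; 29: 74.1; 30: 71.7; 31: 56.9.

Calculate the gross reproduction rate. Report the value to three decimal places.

Sum of female ASFRs = 32.7 + 35.8 + 55.7 + 65.0 + 72.4 + 63.7 + 72.1 + 67.9 + 74.1 + 71.7 + 56.9 = 668.0
GRR = 668.0 / 1000 = 0.668

0.668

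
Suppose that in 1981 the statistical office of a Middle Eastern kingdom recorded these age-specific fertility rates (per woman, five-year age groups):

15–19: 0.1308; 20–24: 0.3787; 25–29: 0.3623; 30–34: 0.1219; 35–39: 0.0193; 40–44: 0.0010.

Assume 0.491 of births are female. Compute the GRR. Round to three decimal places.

2.489

Proportion female at birth = 0.491.
Sum of ASFRs = 0.1308 + 0.3787 + 0.3623 + 0.1219 + 0.0193 + 0.0010 = 1.0140
TFR = 5 × 1.0140 = 5.07
GRR = 0.491 × 5.07 = 2.48937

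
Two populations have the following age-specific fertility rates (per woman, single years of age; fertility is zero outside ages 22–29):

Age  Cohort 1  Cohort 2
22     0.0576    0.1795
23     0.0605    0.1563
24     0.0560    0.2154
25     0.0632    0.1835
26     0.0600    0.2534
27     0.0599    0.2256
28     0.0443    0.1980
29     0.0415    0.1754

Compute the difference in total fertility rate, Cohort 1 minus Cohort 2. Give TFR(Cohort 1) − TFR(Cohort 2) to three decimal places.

Cohort 1:
  Sum of ASFRs = 0.0576 + 0.0605 + 0.0560 + 0.0632 + 0.0600 + 0.0599 + 0.0443 + 0.0415 = 0.4430
  TFR = 0.443
Cohort 2:
  Sum of ASFRs = 0.1795 + 0.1563 + 0.2154 + 0.1835 + 0.2534 + 0.2256 + 0.1980 + 0.1754 = 1.5871
  TFR = 1.5871
Difference = 0.443 − 1.5871 = -1.1441

-1.144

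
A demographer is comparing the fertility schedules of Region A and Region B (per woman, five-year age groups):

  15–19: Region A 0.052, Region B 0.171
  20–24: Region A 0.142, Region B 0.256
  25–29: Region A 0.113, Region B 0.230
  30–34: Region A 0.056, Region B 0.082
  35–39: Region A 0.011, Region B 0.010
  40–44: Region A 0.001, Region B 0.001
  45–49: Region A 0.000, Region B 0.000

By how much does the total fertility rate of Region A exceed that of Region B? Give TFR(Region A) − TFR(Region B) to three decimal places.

Region A:
  Sum of ASFRs = 0.052 + 0.142 + 0.113 + 0.056 + 0.011 + 0.001 + 0.000 = 0.375
  TFR = 5 × 0.375 = 1.875
Region B:
  Sum of ASFRs = 0.171 + 0.256 + 0.230 + 0.082 + 0.010 + 0.001 + 0.000 = 0.750
  TFR = 5 × 0.750 = 3.75
Difference = 1.875 − 3.75 = -1.875

-1.875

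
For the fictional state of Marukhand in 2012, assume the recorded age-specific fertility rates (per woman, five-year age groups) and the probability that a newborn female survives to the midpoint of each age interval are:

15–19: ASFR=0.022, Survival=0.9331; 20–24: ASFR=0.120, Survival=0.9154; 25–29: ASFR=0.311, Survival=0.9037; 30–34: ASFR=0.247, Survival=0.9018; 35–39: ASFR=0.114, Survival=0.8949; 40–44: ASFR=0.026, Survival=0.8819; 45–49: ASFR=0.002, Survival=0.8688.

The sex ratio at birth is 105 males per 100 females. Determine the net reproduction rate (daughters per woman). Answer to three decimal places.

Proportion female at birth = 100 / (100 + 105) = 0.48780.
Each age group contributes 5 × ASFR × survival:
  15–19: 5 × 0.022 × 0.9331 = 0.10264
  20–24: 5 × 0.120 × 0.9154 = 0.54924
  25–29: 5 × 0.311 × 0.9037 = 1.40525
  30–34: 5 × 0.247 × 0.9018 = 1.11372
  35–39: 5 × 0.114 × 0.8949 = 0.51009
  40–44: 5 × 0.026 × 0.8819 = 0.11465
  45–49: 5 × 0.002 × 0.8688 = 0.00869
Sum = 3.80428
NRR = 0.48780 × 3.80428 = 1.85573

1.856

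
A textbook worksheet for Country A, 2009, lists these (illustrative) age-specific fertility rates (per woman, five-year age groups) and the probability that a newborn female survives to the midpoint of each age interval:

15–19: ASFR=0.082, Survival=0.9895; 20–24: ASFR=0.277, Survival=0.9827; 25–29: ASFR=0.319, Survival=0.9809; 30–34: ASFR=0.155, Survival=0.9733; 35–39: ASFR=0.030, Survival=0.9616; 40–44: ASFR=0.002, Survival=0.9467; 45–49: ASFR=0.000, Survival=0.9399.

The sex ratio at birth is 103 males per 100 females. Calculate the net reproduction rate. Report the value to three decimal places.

Proportion female at birth = 100 / (100 + 103) = 0.49261.
Survival-weighted fertility by age (5·fₓ·Sₓ):
  15–19: 5 × 0.082 × 0.9895 = 0.40570
  20–24: 5 × 0.277 × 0.9827 = 1.36104
  25–29: 5 × 0.319 × 0.9809 = 1.56454
  30–34: 5 × 0.155 × 0.9733 = 0.75431
  35–39: 5 × 0.030 × 0.9616 = 0.14424
  40–44: 5 × 0.002 × 0.9467 = 0.00947
  45–49: 5 × 0.000 × 0.9399 = 0.00000
Sum = 4.23930
NRR = 0.49261 × 4.23930 = 2.08832

2.088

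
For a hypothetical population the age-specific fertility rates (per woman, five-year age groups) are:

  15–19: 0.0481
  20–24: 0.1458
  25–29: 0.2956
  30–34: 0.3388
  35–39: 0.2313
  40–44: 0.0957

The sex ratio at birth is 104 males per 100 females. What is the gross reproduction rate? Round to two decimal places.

Proportion female at birth = 100 / (100 + 104) = 0.49020.
Sum of ASFRs = 0.0481 + 0.1458 + 0.2956 + 0.3388 + 0.2313 + 0.0957 = 1.1553
TFR = 5 × 1.1553 = 5.7765
GRR = 0.49020 × 5.7765 = 2.83164

2.83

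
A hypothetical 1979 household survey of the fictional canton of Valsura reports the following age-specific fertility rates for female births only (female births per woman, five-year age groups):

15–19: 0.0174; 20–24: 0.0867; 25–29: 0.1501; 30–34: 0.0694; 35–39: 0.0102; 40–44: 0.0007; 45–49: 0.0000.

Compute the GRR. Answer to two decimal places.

1.67

Sum of female ASFRs = 0.0174 + 0.0867 + 0.1501 + 0.0694 + 0.0102 + 0.0007 + 0.0000 = 0.3345
GRR = 5 × 0.3345 = 1.6725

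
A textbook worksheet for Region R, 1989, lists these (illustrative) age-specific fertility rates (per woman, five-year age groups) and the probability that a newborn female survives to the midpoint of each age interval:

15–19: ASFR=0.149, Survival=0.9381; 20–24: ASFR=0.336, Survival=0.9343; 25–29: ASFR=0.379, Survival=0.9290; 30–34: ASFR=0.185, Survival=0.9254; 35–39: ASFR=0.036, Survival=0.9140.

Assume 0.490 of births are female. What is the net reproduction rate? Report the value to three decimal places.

2.474

Proportion female at birth = 0.490.
Per-age-group product (5 × ASFR × survival probability):
  15–19: 5 × 0.149 × 0.9381 = 0.69888
  20–24: 5 × 0.336 × 0.9343 = 1.56962
  25–29: 5 × 0.379 × 0.9290 = 1.76046
  30–34: 5 × 0.185 × 0.9254 = 0.85600
  35–39: 5 × 0.036 × 0.9140 = 0.16452
Sum = 5.04948
NRR = 0.490 × 5.04948 = 2.47425
An NRR exceeding 1 indicates intrinsic growth under these rates.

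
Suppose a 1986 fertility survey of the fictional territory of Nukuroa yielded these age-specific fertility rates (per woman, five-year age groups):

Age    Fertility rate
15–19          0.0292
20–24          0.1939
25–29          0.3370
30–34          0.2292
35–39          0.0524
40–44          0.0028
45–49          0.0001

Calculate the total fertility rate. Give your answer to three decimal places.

Sum of ASFRs = 0.0292 + 0.1939 + 0.3370 + 0.2292 + 0.0524 + 0.0028 + 0.0001 = 0.8446
TFR = 5 × 0.8446 = 4.223

4.223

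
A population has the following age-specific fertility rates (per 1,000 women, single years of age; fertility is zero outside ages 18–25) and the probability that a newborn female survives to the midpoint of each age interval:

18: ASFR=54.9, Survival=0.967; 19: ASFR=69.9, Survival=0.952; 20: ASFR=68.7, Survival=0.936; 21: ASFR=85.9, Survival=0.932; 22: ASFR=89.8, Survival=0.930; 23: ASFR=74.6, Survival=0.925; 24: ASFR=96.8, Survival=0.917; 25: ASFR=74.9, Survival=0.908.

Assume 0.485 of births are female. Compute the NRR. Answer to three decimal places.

0.278

Proportion female at birth = 0.485.
Survival-weighted fertility by age (1·fₓ·Sₓ):
  18: 1 × 54.9/1000 × 0.967 = 0.05309
  19: 1 × 69.9/1000 × 0.952 = 0.06654
  20: 1 × 68.7/1000 × 0.936 = 0.06430
  21: 1 × 85.9/1000 × 0.932 = 0.08006
  22: 1 × 89.8/1000 × 0.930 = 0.08351
  23: 1 × 74.6/1000 × 0.925 = 0.06901
  24: 1 × 96.8/1000 × 0.917 = 0.08877
  25: 1 × 74.9/1000 × 0.908 = 0.06801
Sum = 0.57329
NRR = 0.485 × 0.57329 = 0.27805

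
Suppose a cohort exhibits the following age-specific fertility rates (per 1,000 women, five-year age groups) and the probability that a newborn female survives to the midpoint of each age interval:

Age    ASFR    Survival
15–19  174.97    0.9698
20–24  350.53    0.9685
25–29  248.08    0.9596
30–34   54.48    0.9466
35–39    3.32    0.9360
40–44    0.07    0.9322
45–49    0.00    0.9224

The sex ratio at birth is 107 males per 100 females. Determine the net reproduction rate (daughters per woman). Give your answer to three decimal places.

Proportion female at birth = 100 / (100 + 107) = 0.48309.
Survival-weighted fertility by age (5·fₓ·Sₓ):
  15–19: 5 × 174.97/1000 × 0.9698 = 0.84843
  20–24: 5 × 350.53/1000 × 0.9685 = 1.69744
  25–29: 5 × 248.08/1000 × 0.9596 = 1.19029
  30–34: 5 × 54.48/1000 × 0.9466 = 0.25785
  35–39: 5 × 3.32/1000 × 0.9360 = 0.01554
  40–44: 5 × 0.07/1000 × 0.9322 = 0.00033
  45–49: 5 × 0.00/1000 × 0.9224 = 0.00000
Sum = 4.00988
NRR = 0.48309 × 4.00988 = 1.93713

1.937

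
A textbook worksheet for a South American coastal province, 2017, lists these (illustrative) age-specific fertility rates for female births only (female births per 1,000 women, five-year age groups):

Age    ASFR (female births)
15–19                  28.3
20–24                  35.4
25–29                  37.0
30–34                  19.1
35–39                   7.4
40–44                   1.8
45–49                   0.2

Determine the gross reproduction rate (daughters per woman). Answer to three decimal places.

Sum of female ASFRs = 28.3 + 35.4 + 37.0 + 19.1 + 7.4 + 1.8 + 0.2 = 129.2
GRR = 5 × 129.2 / 1000 = 0.646

0.646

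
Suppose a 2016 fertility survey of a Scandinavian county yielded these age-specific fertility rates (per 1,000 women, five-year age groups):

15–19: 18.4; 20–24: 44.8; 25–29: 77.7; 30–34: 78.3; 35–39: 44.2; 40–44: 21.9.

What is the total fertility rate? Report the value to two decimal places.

Sum of ASFRs = 18.4 + 44.8 + 77.7 + 78.3 + 44.2 + 21.9 = 285.3
TFR = 5 × 285.3 / 1000 = 1.4265

1.43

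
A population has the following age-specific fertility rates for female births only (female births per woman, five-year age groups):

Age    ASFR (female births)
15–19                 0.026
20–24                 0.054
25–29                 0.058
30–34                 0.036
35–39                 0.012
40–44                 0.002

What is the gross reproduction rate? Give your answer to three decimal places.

Sum of female ASFRs = 0.026 + 0.054 + 0.058 + 0.036 + 0.012 + 0.002 = 0.188
GRR = 5 × 0.188 = 0.94

0.940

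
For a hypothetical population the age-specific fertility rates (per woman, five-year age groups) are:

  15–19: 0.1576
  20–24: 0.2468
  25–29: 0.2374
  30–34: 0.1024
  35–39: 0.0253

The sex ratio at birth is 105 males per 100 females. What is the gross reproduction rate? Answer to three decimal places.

1.877

Proportion female at birth = 100 / (100 + 105) = 0.48780.
Sum of ASFRs = 0.1576 + 0.2468 + 0.2374 + 0.1024 + 0.0253 = 0.7695
TFR = 5 × 0.7695 = 3.8475
GRR = 0.48780 × 3.8475 = 1.87681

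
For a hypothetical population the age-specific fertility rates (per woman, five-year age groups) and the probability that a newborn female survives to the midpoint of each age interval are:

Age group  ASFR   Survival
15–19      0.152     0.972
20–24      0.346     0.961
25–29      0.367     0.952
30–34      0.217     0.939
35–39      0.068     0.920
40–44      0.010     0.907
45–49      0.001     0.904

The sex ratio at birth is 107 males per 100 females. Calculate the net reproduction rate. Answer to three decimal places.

2.671

Proportion female at birth = 100 / (100 + 107) = 0.48309.
Survival-weighted fertility by age (5·fₓ·Sₓ):
  15–19: 5 × 0.152 × 0.972 = 0.73872
  20–24: 5 × 0.346 × 0.961 = 1.66253
  25–29: 5 × 0.367 × 0.952 = 1.74692
  30–34: 5 × 0.217 × 0.939 = 1.01882
  35–39: 5 × 0.068 × 0.920 = 0.31280
  40–44: 5 × 0.010 × 0.907 = 0.04535
  45–49: 5 × 0.001 × 0.904 = 0.00452
Sum = 5.52966
NRR = 0.48309 × 5.52966 = 2.67132
NRR > 1, so each generation more than replaces itself.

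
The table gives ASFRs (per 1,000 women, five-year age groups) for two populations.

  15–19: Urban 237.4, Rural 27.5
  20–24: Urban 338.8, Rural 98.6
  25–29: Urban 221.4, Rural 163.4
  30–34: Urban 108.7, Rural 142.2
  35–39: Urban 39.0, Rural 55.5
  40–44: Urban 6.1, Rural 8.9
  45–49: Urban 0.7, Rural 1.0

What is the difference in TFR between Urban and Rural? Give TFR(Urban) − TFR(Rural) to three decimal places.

Urban:
  Sum of ASFRs = 237.4 + 338.8 + 221.4 + 108.7 + 39.0 + 6.1 + 0.7 = 952.1
  TFR = 5 × 952.1 / 1000 = 4.7605
Rural:
  Sum of ASFRs = 27.5 + 98.6 + 163.4 + 142.2 + 55.5 + 8.9 + 1.0 = 497.1
  TFR = 5 × 497.1 / 1000 = 2.4855
Difference = 4.7605 − 2.4855 = 2.275

2.275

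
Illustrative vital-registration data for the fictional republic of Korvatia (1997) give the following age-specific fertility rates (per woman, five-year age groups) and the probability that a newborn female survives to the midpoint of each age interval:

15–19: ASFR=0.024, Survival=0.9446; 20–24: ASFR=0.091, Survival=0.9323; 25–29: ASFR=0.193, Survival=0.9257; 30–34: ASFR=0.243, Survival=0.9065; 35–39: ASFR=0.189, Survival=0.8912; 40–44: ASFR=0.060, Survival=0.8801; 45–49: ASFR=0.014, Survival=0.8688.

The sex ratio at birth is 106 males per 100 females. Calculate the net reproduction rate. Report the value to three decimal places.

Proportion female at birth = 100 / (100 + 106) = 0.48544.
Each age group contributes 5 × ASFR × survival:
  15–19: 5 × 0.024 × 0.9446 = 0.11335
  20–24: 5 × 0.091 × 0.9323 = 0.42420
  25–29: 5 × 0.193 × 0.9257 = 0.89330
  30–34: 5 × 0.243 × 0.9065 = 1.10140
  35–39: 5 × 0.189 × 0.8912 = 0.84218
  40–44: 5 × 0.060 × 0.8801 = 0.26403
  45–49: 5 × 0.014 × 0.8688 = 0.06082
Sum = 3.69928
NRR = 0.48544 × 3.69928 = 1.79578

1.796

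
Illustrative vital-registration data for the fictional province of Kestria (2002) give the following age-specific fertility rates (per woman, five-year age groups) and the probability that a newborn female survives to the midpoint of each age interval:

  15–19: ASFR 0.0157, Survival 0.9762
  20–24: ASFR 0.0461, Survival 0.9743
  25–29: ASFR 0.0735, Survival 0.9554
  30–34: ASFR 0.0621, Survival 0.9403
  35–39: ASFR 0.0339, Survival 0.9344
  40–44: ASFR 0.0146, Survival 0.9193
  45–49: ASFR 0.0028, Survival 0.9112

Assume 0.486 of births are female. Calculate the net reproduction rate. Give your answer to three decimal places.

0.575

Proportion female at birth = 0.486.
Each age group contributes 5 × ASFR × survival:
  15–19: 5 × 0.0157 × 0.9762 = 0.07663
  20–24: 5 × 0.0461 × 0.9743 = 0.22458
  25–29: 5 × 0.0735 × 0.9554 = 0.35111
  30–34: 5 × 0.0621 × 0.9403 = 0.29196
  35–39: 5 × 0.0339 × 0.9344 = 0.15838
  40–44: 5 × 0.0146 × 0.9193 = 0.06711
  45–49: 5 × 0.0028 × 0.9112 = 0.01276
Sum = 1.18253
NRR = 0.486 × 1.18253 = 0.57471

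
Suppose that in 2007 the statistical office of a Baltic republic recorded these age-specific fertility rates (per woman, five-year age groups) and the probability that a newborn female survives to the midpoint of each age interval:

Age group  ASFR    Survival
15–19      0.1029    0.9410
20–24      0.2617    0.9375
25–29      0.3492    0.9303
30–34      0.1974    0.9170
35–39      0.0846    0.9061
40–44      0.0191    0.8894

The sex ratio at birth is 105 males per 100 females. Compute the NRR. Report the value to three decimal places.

2.297

Proportion female at birth = 100 / (100 + 105) = 0.48780.
Each age group contributes 5 × ASFR × survival:
  15–19: 5 × 0.1029 × 0.9410 = 0.48414
  20–24: 5 × 0.2617 × 0.9375 = 1.22672
  25–29: 5 × 0.3492 × 0.9303 = 1.62430
  30–34: 5 × 0.1974 × 0.9170 = 0.90508
  35–39: 5 × 0.0846 × 0.9061 = 0.38328
  40–44: 5 × 0.0191 × 0.8894 = 0.08494
Sum = 4.70846
NRR = 0.48780 × 4.70846 = 2.29679
An NRR exceeding 1 indicates intrinsic growth under these rates.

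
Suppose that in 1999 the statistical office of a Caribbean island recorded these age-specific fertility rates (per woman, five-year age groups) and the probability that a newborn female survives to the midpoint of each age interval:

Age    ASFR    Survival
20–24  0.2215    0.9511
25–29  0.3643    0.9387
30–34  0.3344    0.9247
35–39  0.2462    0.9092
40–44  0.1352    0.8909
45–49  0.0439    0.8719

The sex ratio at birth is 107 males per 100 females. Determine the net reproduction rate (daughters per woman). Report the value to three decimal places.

Proportion female at birth = 100 / (100 + 107) = 0.48309.
Survival-weighted fertility by age (5·fₓ·Sₓ):
  20–24: 5 × 0.2215 × 0.9511 = 1.05334
  25–29: 5 × 0.3643 × 0.9387 = 1.70984
  30–34: 5 × 0.3344 × 0.9247 = 1.54610
  35–39: 5 × 0.2462 × 0.9092 = 1.11923
  40–44: 5 × 0.1352 × 0.8909 = 0.60225
  45–49: 5 × 0.0439 × 0.8719 = 0.19138
Sum = 6.22214
NRR = 0.48309 × 6.22214 = 3.00585

3.006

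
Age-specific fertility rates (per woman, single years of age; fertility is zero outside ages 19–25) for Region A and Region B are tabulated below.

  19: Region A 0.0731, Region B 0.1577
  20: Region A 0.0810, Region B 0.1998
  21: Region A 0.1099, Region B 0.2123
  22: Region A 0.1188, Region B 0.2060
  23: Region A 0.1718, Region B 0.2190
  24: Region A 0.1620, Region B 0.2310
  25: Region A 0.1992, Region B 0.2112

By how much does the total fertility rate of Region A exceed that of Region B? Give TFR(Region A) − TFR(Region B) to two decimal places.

-0.52

Region A:
  Sum of ASFRs = 0.0731 + 0.0810 + 0.1099 + 0.1188 + 0.1718 + 0.1620 + 0.1992 = 0.9158
  TFR = 0.9158
Region B:
  Sum of ASFRs = 0.1577 + 0.1998 + 0.2123 + 0.2060 + 0.2190 + 0.2310 + 0.2112 = 1.4370
  TFR = 1.437
Difference = 0.9158 − 1.437 = -0.5212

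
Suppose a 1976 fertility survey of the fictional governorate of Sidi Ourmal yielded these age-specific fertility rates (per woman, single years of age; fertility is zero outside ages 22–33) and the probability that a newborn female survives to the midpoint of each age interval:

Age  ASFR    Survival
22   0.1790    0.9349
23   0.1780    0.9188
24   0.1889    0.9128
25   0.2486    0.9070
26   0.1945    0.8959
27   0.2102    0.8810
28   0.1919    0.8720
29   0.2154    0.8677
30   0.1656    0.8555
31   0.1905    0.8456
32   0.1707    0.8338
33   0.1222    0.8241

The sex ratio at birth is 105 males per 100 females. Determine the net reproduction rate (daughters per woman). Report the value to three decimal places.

0.970

Proportion female at birth = 100 / (100 + 105) = 0.48780.
Survival-weighted fertility by age (1·fₓ·Sₓ):
  22: 1 × 0.1790 × 0.9349 = 0.16735
  23: 1 × 0.1780 × 0.9188 = 0.16355
  24: 1 × 0.1889 × 0.9128 = 0.17243
  25: 1 × 0.2486 × 0.9070 = 0.22548
  26: 1 × 0.1945 × 0.8959 = 0.17425
  27: 1 × 0.2102 × 0.8810 = 0.18519
  28: 1 × 0.1919 × 0.8720 = 0.16734
  29: 1 × 0.2154 × 0.8677 = 0.18690
  30: 1 × 0.1656 × 0.8555 = 0.14167
  31: 1 × 0.1905 × 0.8456 = 0.16109
  32: 1 × 0.1707 × 0.8338 = 0.14233
  33: 1 × 0.1222 × 0.8241 = 0.10071
Sum = 1.98829
NRR = 0.48780 × 1.98829 = 0.96989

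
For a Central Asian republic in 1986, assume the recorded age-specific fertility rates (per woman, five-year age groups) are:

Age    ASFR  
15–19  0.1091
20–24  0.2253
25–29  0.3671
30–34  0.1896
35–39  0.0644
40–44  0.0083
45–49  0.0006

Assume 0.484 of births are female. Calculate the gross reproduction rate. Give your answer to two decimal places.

Proportion female at birth = 0.484.
Sum of ASFRs = 0.1091 + 0.2253 + 0.3671 + 0.1896 + 0.0644 + 0.0083 + 0.0006 = 0.9644
TFR = 5 × 0.9644 = 4.822
GRR = 0.484 × 4.822 = 2.33385

2.33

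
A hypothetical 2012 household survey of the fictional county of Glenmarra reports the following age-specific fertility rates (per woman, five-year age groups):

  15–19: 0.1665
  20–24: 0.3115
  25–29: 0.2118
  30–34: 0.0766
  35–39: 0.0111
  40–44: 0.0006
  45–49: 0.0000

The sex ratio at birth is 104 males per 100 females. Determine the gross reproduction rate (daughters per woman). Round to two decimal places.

Proportion female at birth = 100 / (100 + 104) = 0.49020.
Sum of ASFRs = 0.1665 + 0.3115 + 0.2118 + 0.0766 + 0.0111 + 0.0006 + 0.0000 = 0.7781
TFR = 5 × 0.7781 = 3.8905
GRR = 0.49020 × 3.8905 = 1.90712

1.91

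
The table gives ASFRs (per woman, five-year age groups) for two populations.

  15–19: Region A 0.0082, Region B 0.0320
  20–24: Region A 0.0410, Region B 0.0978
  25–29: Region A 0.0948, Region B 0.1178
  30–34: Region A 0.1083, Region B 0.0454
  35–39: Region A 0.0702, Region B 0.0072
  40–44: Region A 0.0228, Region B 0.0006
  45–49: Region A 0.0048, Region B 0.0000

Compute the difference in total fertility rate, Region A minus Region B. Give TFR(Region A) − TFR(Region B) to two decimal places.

0.25

Region A:
  Sum of ASFRs = 0.0082 + 0.0410 + 0.0948 + 0.1083 + 0.0702 + 0.0228 + 0.0048 = 0.3501
  TFR = 5 × 0.3501 = 1.7505
Region B:
  Sum of ASFRs = 0.0320 + 0.0978 + 0.1178 + 0.0454 + 0.0072 + 0.0006 + 0.0000 = 0.3008
  TFR = 5 × 0.3008 = 1.504
Difference = 1.7505 − 1.504 = 0.2465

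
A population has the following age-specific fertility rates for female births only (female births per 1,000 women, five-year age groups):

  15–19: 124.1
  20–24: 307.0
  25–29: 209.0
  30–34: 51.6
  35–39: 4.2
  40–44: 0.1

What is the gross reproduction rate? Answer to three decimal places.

3.480

Sum of female ASFRs = 124.1 + 307.0 + 209.0 + 51.6 + 4.2 + 0.1 = 696.0
GRR = 5 × 696.0 / 1000 = 3.48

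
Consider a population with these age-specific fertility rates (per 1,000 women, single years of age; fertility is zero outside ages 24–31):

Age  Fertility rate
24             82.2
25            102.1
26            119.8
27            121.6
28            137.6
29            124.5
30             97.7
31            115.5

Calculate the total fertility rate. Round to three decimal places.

Sum of ASFRs = 82.2 + 102.1 + 119.8 + 121.6 + 137.6 + 124.5 + 97.7 + 115.5 = 901.0
TFR = 901.0 / 1000 = 0.901

0.901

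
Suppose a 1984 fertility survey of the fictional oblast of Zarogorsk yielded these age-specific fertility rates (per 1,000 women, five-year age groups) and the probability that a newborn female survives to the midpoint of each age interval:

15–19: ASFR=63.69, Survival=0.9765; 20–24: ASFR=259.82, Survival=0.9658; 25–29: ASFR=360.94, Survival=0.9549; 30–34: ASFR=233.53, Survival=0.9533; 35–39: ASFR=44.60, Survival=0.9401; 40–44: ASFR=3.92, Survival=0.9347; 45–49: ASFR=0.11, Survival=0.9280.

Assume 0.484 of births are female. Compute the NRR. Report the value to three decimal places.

Proportion female at birth = 0.484.
Each age group contributes 5 × ASFR × survival:
  15–19: 5 × 63.69/1000 × 0.9765 = 0.31097
  20–24: 5 × 259.82/1000 × 0.9658 = 1.25467
  25–29: 5 × 360.94/1000 × 0.9549 = 1.72331
  30–34: 5 × 233.53/1000 × 0.9533 = 1.11312
  35–39: 5 × 44.60/1000 × 0.9401 = 0.20964
  40–44: 5 × 3.92/1000 × 0.9347 = 0.01832
  45–49: 5 × 0.11/1000 × 0.9280 = 0.00051
Sum = 4.63054
NRR = 0.484 × 4.63054 = 2.24118
NRR > 1, so each generation more than replaces itself.

2.241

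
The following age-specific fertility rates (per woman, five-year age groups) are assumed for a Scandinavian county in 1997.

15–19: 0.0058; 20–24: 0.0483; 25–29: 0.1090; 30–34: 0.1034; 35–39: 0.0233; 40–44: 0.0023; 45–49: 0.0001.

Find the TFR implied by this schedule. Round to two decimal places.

1.46

Sum of ASFRs = 0.0058 + 0.0483 + 0.1090 + 0.1034 + 0.0233 + 0.0023 + 0.0001 = 0.2922
TFR = 5 × 0.2922 = 1.461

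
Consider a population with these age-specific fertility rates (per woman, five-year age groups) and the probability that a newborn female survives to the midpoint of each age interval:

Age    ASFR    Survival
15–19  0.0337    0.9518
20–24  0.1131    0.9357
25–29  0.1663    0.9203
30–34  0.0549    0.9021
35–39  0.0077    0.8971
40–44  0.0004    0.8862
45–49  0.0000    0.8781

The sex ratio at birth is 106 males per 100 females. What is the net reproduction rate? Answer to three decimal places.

Proportion female at birth = 100 / (100 + 106) = 0.48544.
Survival-weighted fertility by age (5·fₓ·Sₓ):
  15–19: 5 × 0.0337 × 0.9518 = 0.16038
  20–24: 5 × 0.1131 × 0.9357 = 0.52914
  25–29: 5 × 0.1663 × 0.9203 = 0.76523
  30–34: 5 × 0.0549 × 0.9021 = 0.24763
  35–39: 5 × 0.0077 × 0.8971 = 0.03454
  40–44: 5 × 0.0004 × 0.8862 = 0.00177
  45–49: 5 × 0.0000 × 0.8781 = 0.00000
Sum = 1.73869
NRR = 0.48544 × 1.73869 = 0.84403

0.844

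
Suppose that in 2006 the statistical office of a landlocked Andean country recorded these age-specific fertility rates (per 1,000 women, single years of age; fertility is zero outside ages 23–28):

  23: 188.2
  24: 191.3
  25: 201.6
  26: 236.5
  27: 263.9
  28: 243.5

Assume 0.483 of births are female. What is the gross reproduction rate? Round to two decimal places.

Proportion female at birth = 0.483.
Sum of ASFRs = 188.2 + 191.3 + 201.6 + 236.5 + 263.9 + 243.5 = 1325.0
TFR = 1325.0 / 1000 = 1.325
GRR = 0.483 × 1.325 = 0.63998

0.64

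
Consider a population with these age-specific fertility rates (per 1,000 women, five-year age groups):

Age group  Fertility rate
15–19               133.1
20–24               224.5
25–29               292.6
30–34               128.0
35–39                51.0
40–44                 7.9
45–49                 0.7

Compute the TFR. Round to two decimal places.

4.19

Sum of ASFRs = 133.1 + 224.5 + 292.6 + 128.0 + 51.0 + 7.9 + 0.7 = 837.8
TFR = 5 × 837.8 / 1000 = 4.189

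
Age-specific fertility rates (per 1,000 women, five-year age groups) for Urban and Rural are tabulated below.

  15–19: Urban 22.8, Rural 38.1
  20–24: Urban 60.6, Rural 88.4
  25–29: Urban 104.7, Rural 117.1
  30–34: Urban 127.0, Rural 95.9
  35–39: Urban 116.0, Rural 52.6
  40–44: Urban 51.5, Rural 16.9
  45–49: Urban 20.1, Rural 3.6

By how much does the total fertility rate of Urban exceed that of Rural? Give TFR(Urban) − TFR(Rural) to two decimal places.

Urban:
  Sum of ASFRs = 22.8 + 60.6 + 104.7 + 127.0 + 116.0 + 51.5 + 20.1 = 502.7
  TFR = 5 × 502.7 / 1000 = 2.5135
Rural:
  Sum of ASFRs = 38.1 + 88.4 + 117.1 + 95.9 + 52.6 + 16.9 + 3.6 = 412.6
  TFR = 5 × 412.6 / 1000 = 2.063
Difference = 2.5135 − 2.063 = 0.4505

0.45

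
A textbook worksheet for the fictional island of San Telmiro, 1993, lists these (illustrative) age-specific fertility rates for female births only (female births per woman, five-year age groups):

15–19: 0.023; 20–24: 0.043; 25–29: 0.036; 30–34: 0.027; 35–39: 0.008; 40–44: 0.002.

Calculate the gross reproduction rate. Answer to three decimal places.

0.695

Sum of female ASFRs = 0.023 + 0.043 + 0.036 + 0.027 + 0.008 + 0.002 = 0.139
GRR = 5 × 0.139 = 0.695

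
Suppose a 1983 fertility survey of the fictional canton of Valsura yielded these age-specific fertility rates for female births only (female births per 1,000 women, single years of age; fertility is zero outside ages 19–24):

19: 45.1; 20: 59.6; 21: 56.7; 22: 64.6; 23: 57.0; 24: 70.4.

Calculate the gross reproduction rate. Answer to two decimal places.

Sum of female ASFRs = 45.1 + 59.6 + 56.7 + 64.6 + 57.0 + 70.4 = 353.4
GRR = 353.4 / 1000 = 0.3534

0.35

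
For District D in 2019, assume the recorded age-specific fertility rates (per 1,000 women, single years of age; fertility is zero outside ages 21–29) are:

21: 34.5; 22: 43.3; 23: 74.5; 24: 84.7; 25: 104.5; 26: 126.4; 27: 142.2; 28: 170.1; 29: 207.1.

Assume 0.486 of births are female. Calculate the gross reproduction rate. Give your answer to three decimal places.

0.480

Proportion female at birth = 0.486.
Sum of ASFRs = 34.5 + 43.3 + 74.5 + 84.7 + 104.5 + 126.4 + 142.2 + 170.1 + 207.1 = 987.3
TFR = 987.3 / 1000 = 0.9873
GRR = 0.486 × 0.9873 = 0.47983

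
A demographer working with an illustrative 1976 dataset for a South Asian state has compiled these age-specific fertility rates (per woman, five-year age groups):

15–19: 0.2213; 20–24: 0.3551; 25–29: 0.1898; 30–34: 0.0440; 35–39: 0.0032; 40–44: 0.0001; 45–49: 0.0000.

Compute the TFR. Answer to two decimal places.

4.07

Sum of ASFRs = 0.2213 + 0.3551 + 0.1898 + 0.0440 + 0.0032 + 0.0001 + 0.0000 = 0.8135
TFR = 5 × 0.8135 = 4.0675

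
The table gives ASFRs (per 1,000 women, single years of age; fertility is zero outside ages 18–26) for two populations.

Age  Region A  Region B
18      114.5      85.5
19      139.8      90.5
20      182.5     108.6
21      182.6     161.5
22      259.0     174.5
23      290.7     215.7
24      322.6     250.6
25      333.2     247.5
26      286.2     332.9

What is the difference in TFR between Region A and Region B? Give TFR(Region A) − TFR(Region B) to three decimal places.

Region A:
  Sum of ASFRs = 114.5 + 139.8 + 182.5 + 182.6 + 259.0 + 290.7 + 322.6 + 333.2 + 286.2 = 2111.1
  TFR = 2111.1 / 1000 = 2.1111
Region B:
  Sum of ASFRs = 85.5 + 90.5 + 108.6 + 161.5 + 174.5 + 215.7 + 250.6 + 247.5 + 332.9 = 1667.3
  TFR = 1667.3 / 1000 = 1.6673
Difference = 2.1111 − 1.6673 = 0.4438

0.444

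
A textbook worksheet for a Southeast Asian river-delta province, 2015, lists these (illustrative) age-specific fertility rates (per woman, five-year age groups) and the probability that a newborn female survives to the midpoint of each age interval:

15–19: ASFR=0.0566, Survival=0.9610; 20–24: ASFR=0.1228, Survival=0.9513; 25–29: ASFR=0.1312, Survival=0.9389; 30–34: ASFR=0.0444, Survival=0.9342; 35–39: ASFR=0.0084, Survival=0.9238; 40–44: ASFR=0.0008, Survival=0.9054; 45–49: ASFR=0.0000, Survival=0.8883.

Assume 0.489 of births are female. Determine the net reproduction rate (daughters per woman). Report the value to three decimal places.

0.842

Proportion female at birth = 0.489.
Weighting each age-specific rate by interval width and survival:
  15–19: 5 × 0.0566 × 0.9610 = 0.27196
  20–24: 5 × 0.1228 × 0.9513 = 0.58410
  25–29: 5 × 0.1312 × 0.9389 = 0.61592
  30–34: 5 × 0.0444 × 0.9342 = 0.20739
  35–39: 5 × 0.0084 × 0.9238 = 0.03880
  40–44: 5 × 0.0008 × 0.9054 = 0.00362
  45–49: 5 × 0.0000 × 0.8883 = 0.00000
Sum = 1.72179
NRR = 0.489 × 1.72179 = 0.84196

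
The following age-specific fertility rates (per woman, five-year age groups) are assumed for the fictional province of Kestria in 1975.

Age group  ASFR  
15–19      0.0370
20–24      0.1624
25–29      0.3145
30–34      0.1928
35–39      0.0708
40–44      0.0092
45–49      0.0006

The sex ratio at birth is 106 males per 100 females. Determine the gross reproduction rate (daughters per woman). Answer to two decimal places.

1.91

Proportion female at birth = 100 / (100 + 106) = 0.48544.
Sum of ASFRs = 0.0370 + 0.1624 + 0.3145 + 0.1928 + 0.0708 + 0.0092 + 0.0006 = 0.7873
TFR = 5 × 0.7873 = 3.9365
GRR = 0.48544 × 3.9365 = 1.91093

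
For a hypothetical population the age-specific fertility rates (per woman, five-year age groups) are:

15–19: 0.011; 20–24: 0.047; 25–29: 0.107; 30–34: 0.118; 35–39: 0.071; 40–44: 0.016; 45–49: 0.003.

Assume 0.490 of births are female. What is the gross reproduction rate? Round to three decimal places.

Proportion female at birth = 0.490.
Sum of ASFRs = 0.011 + 0.047 + 0.107 + 0.118 + 0.071 + 0.016 + 0.003 = 0.373
TFR = 5 × 0.373 = 1.865
GRR = 0.490 × 1.865 = 0.91385

0.914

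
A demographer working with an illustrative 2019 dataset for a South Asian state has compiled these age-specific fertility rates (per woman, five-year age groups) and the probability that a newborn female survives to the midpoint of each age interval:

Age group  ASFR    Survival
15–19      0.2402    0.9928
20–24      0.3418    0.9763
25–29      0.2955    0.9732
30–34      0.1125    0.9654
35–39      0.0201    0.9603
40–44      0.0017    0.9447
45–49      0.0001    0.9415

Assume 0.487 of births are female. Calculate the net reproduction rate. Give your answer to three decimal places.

Proportion female at birth = 0.487.
Each age group contributes 5 × ASFR × survival:
  15–19: 5 × 0.2402 × 0.9928 = 1.19235
  20–24: 5 × 0.3418 × 0.9763 = 1.66850
  25–29: 5 × 0.2955 × 0.9732 = 1.43790
  30–34: 5 × 0.1125 × 0.9654 = 0.54304
  35–39: 5 × 0.0201 × 0.9603 = 0.09651
  40–44: 5 × 0.0017 × 0.9447 = 0.00803
  45–49: 5 × 0.0001 × 0.9415 = 0.00047
Sum = 4.94680
NRR = 0.487 × 4.94680 = 2.40909
With NRR above 1 the population is above replacement fertility.

2.409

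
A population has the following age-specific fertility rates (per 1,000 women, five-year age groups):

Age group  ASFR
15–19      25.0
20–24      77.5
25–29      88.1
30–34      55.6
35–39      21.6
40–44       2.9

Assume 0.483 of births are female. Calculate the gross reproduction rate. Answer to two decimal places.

Proportion female at birth = 0.483.
Sum of ASFRs = 25.0 + 77.5 + 88.1 + 55.6 + 21.6 + 2.9 = 270.7
TFR = 5 × 270.7 / 1000 = 1.3535
GRR = 0.483 × 1.3535 = 0.65374

0.65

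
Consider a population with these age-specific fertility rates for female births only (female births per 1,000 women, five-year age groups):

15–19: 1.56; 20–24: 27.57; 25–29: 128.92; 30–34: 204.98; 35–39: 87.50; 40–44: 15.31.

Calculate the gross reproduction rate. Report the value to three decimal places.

Sum of female ASFRs = 1.56 + 27.57 + 128.92 + 204.98 + 87.50 + 15.31 = 465.84
GRR = 5 × 465.84 / 1000 = 2.3292

2.329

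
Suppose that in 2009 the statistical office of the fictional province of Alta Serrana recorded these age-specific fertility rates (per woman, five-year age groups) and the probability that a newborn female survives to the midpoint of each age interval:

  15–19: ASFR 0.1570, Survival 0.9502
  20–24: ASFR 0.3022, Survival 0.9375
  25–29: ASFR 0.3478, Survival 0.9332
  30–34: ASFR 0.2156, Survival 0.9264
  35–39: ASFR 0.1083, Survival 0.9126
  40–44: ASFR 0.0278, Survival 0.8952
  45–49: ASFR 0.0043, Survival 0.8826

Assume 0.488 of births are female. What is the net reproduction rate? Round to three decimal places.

Proportion female at birth = 0.488.
Per-age-group product (5 × ASFR × survival probability):
  15–19: 5 × 0.1570 × 0.9502 = 0.74591
  20–24: 5 × 0.3022 × 0.9375 = 1.41656
  25–29: 5 × 0.3478 × 0.9332 = 1.62283
  30–34: 5 × 0.2156 × 0.9264 = 0.99866
  35–39: 5 × 0.1083 × 0.9126 = 0.49417
  40–44: 5 × 0.0278 × 0.8952 = 0.12443
  45–49: 5 × 0.0043 × 0.8826 = 0.01898
Sum = 5.42154
NRR = 0.488 × 5.42154 = 2.64571

2.646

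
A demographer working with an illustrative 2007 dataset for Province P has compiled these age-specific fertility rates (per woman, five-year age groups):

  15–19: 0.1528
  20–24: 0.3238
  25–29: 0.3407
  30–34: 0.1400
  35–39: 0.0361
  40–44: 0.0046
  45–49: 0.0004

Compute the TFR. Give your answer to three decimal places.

Sum of ASFRs = 0.1528 + 0.3238 + 0.3407 + 0.1400 + 0.0361 + 0.0046 + 0.0004 = 0.9984
TFR = 5 × 0.9984 = 4.992

4.992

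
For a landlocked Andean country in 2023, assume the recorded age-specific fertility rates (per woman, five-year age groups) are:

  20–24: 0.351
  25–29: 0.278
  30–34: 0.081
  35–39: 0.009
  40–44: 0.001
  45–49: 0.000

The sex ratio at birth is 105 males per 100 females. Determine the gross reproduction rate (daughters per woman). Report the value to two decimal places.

Proportion female at birth = 100 / (100 + 105) = 0.48780.
Sum of ASFRs = 0.351 + 0.278 + 0.081 + 0.009 + 0.001 + 0.000 = 0.720
TFR = 5 × 0.720 = 3.6
GRR = 0.48780 × 3.6 = 1.75608

1.76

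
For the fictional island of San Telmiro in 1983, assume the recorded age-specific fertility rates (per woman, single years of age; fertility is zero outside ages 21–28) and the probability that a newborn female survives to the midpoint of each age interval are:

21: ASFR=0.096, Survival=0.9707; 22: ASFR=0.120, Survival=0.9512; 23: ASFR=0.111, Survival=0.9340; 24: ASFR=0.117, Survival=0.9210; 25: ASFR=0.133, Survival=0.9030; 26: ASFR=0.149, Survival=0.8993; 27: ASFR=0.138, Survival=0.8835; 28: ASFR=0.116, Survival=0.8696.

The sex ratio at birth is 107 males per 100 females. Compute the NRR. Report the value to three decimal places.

Proportion female at birth = 100 / (100 + 107) = 0.48309.
Each age group contributes 1 × ASFR × survival:
  21: 1 × 0.096 × 0.9707 = 0.09319
  22: 1 × 0.120 × 0.9512 = 0.11414
  23: 1 × 0.111 × 0.9340 = 0.10367
  24: 1 × 0.117 × 0.9210 = 0.10776
  25: 1 × 0.133 × 0.9030 = 0.12010
  26: 1 × 0.149 × 0.8993 = 0.13400
  27: 1 × 0.138 × 0.8835 = 0.12192
  28: 1 × 0.116 × 0.8696 = 0.10087
Sum = 0.89565
NRR = 0.48309 × 0.89565 = 0.43268
An NRR under 1 implies long-run decline under these rates.

0.433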